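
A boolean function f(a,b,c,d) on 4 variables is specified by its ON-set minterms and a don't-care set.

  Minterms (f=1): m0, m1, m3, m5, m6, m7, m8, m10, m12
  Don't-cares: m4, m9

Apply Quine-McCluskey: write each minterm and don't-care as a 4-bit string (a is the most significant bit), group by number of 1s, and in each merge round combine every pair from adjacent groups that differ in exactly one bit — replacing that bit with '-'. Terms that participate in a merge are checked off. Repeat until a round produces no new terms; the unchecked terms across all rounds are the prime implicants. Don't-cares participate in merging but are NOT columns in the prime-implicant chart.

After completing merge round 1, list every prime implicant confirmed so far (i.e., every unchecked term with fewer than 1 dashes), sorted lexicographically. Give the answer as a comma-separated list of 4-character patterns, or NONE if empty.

[col 0] 0000*, 0001*, 0011*, 0100*, 0101*, 0110*, 0111*, 1000*, 1001*, 1010*, 1100*
[col 1] -000*, -001*, -100*, 0-00*, 0-01*, 0-11*, 00-1*, 000-*, 01-0*, 01-1*, 010-*, 011-*, 1-00*, 10-0, 100-*
[col 2] --00, -00-, 0--1, 0-0-, 01--
Prime implicants: --00, -00-, 0--1, 0-0-, 01--, 10-0

NONE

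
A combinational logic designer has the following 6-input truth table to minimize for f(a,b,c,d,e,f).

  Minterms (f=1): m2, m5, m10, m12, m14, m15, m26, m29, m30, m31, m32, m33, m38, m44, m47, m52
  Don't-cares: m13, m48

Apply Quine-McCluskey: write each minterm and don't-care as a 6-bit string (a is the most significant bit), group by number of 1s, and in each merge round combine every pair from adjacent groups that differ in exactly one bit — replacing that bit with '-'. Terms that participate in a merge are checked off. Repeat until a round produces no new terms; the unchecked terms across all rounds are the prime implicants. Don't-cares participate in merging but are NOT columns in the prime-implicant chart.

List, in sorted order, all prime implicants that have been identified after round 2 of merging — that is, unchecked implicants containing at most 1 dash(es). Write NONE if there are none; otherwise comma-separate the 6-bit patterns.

-01100, -01111, 00-010, 00-101, 1-0000, 10000-, 100110, 110-00

size-2^0 implicants → 000010(✓)  000101(✓)  001010(✓)  001100(✓)  001101(✓)  001110(✓)  001111(✓)  011010(✓)  011101(✓)  011110(✓)  011111(✓)  100000(✓)  100001(✓)  100110  101100(✓)  101111(✓)  110000(✓)  110100(✓)
size-2^1 implicants → -01100  -01111  0-1010(✓)  0-1101(✓)  0-1110(✓)  0-1111(✓)  00-010  00-101  001-10(✓)  0011-0(✓)  0011-1(✓)  00110-(✓)  00111-(✓)  011-10(✓)  0111-1(✓)  01111-(✓)  1-0000  10000-  110-00
size-2^2 implicants → 0-1-10  0-11-1  0-111-  0011--
Unchecked terms (primes): -01100, -01111, 0-1-10, 0-11-1, 0-111-, 00-010, 00-101, 0011--, 1-0000, 10000-, 100110, 110-00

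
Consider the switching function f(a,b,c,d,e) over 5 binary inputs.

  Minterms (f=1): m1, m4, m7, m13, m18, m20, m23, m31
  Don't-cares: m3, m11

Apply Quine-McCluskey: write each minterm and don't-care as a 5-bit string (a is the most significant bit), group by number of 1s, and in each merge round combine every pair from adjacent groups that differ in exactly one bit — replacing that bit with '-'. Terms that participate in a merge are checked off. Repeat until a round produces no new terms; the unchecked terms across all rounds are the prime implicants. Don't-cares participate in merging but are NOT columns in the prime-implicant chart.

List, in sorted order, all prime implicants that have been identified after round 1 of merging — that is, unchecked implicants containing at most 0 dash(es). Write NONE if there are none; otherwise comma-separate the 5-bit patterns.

01101, 10010

Round 0: 00001✓ 00011✓ 00100✓ 00111✓ 01011✓ 01101 10010 10100✓ 10111✓ 11111✓
Round 1: -0100 -0111 0-011 00-11 000-1 1-111
PIs = {-0100, -0111, 0-011, 00-11, 000-1, 01101, 1-111, 10010}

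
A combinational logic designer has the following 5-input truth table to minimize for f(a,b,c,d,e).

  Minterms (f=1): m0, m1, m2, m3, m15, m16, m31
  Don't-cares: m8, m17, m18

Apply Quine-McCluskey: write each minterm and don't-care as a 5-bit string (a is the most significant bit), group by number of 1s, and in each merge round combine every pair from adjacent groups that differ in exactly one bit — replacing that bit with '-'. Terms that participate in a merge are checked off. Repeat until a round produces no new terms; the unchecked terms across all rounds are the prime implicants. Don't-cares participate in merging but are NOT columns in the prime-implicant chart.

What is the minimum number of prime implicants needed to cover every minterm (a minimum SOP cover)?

3

[col 0] 00000*, 00001*, 00010*, 00011*, 01000*, 01111*, 10000*, 10001*, 10010*, 11111*
[col 1] -0000*, -0001*, -0010*, -1111, 0-000, 000-0*, 000-1*, 0000-*, 0001-*, 100-0*, 1000-*
[col 2] -00-0, -000-, 000--
Prime implicants: -00-0, -000-, -1111, 0-000, 000--
PI chart (minterm → PIs covering it):
  0 | -00-0,-000-,0-000,000--
  1 | -000-,000--
  2 | -00-0,000--
  3 | 000--  (sole → essential)
  15 | -1111  (sole → essential)
  16 | -00-0,-000-
  31 | -1111  (sole → essential)
Essential prime implicants: -1111, 000--
Petrick residual → -00-0
Minimum SOP uses 3 PIs: b'c'e' + bcde + a'b'c'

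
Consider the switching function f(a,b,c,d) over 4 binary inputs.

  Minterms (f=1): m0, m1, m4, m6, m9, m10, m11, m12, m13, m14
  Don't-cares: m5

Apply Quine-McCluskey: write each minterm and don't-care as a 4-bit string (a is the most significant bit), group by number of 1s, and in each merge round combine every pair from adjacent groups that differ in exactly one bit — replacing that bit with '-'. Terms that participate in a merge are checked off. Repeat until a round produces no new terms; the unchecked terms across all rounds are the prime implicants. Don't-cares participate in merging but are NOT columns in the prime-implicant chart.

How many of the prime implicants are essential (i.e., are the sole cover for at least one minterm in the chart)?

size-2^0 implicants → 0000(✓)  0001(✓)  0100(✓)  0101(✓)  0110(✓)  1001(✓)  1010(✓)  1011(✓)  1100(✓)  1101(✓)  1110(✓)
size-2^1 implicants → -001(✓)  -100(✓)  -101(✓)  -110(✓)  0-00(✓)  0-01(✓)  000-(✓)  01-0(✓)  010-(✓)  1-01(✓)  1-10  10-1  101-  11-0(✓)  110-(✓)
size-2^2 implicants → --01  -1-0  -10-  0-0-
Unchecked terms (primes): --01, -1-0, -10-, 0-0-, 1-10, 10-1, 101-
Minterm coverage:
  m0 ⊆ 0-0- [E]
  m1 ⊆ --01,0-0-
  m4 ⊆ -1-0,-10-,0-0-
  m6 ⊆ -1-0 [E]
  m9 ⊆ --01,10-1
  m10 ⊆ 1-10,101-
  m11 ⊆ 10-1,101-
  m12 ⊆ -1-0,-10-
  m13 ⊆ --01,-10-
  m14 ⊆ -1-0,1-10
E = {-1-0, 0-0-}

2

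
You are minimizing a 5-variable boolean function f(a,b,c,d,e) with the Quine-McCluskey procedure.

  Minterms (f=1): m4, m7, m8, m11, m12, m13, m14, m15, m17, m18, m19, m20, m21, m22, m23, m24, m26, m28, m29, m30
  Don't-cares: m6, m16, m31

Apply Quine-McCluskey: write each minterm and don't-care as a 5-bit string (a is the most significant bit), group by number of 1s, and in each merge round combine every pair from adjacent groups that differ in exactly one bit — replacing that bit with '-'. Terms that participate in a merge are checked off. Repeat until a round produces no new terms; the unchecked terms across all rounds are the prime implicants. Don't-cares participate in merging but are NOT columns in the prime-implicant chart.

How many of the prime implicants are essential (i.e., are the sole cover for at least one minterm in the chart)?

size-2^0 implicants → 00100(✓)  00110(✓)  00111(✓)  01000(✓)  01011(✓)  01100(✓)  01101(✓)  01110(✓)  01111(✓)  10000(✓)  10001(✓)  10010(✓)  10011(✓)  10100(✓)  10101(✓)  10110(✓)  10111(✓)  11000(✓)  11010(✓)  11100(✓)  11101(✓)  11110(✓)  11111(✓)
size-2^1 implicants → -0100(✓)  -0110(✓)  -0111(✓)  -1000(✓)  -1100(✓)  -1101(✓)  -1110(✓)  -1111(✓)  0-100(✓)  0-110(✓)  0-111(✓)  001-0(✓)  0011-(✓)  01-00(✓)  01-11  011-0(✓)  011-1(✓)  0110-(✓)  0111-(✓)  1-000(✓)  1-010(✓)  1-100(✓)  1-101(✓)  1-110(✓)  1-111(✓)  10-00(✓)  10-01(✓)  10-10(✓)  10-11(✓)  100-0(✓)  100-1(✓)  1000-(✓)  1001-(✓)  101-0(✓)  101-1(✓)  1010-(✓)  1011-(✓)  11-00(✓)  11-10(✓)  110-0(✓)  111-0(✓)  111-1(✓)  1110-(✓)  1111-(✓)
size-2^2 implicants → --100(✓)  --110(✓)  --111(✓)  -01-0(✓)  -011-(✓)  -1-00  -11-0(✓)  -11-1(✓)  -110-(✓)  -111-(✓)  0-1-0(✓)  0-11-(✓)  011--(✓)  1--00(✓)  1--10(✓)  1-0-0(✓)  1-1-0(✓)  1-1-1(✓)  1-10-(✓)  1-11-(✓)  10--0(✓)  10--1(✓)  10-0-(✓)  10-1-(✓)  100--(✓)  101--(✓)  11--0(✓)  111--(✓)
size-2^3 implicants → --1-0  --11-  -11--  1---0  1-1--  10---
Unchecked terms (primes): --1-0, --11-, -1-00, -11--, 01-11, 1---0, 1-1--, 10---
Minterm coverage:
  m4 ⊆ --1-0 [E]
  m7 ⊆ --11- [E]
  m8 ⊆ -1-00 [E]
  m11 ⊆ 01-11 [E]
  m12 ⊆ --1-0,-1-00,-11--
  m13 ⊆ -11-- [E]
  m14 ⊆ --1-0,--11-,-11--
  m15 ⊆ --11-,-11--,01-11
  m17 ⊆ 10--- [E]
  m18 ⊆ 1---0,10---
  m19 ⊆ 10--- [E]
  m20 ⊆ --1-0,1---0,1-1--,10---
  m21 ⊆ 1-1--,10---
  m22 ⊆ --1-0,--11-,1---0,1-1--,10---
  m23 ⊆ --11-,1-1--,10---
  m24 ⊆ -1-00,1---0
  m26 ⊆ 1---0 [E]
  m28 ⊆ --1-0,-1-00,-11--,1---0,1-1--
  m29 ⊆ -11--,1-1--
  m30 ⊆ --1-0,--11-,-11--,1---0,1-1--
E = {--1-0, --11-, -1-00, -11--, 01-11, 1---0, 10---}

7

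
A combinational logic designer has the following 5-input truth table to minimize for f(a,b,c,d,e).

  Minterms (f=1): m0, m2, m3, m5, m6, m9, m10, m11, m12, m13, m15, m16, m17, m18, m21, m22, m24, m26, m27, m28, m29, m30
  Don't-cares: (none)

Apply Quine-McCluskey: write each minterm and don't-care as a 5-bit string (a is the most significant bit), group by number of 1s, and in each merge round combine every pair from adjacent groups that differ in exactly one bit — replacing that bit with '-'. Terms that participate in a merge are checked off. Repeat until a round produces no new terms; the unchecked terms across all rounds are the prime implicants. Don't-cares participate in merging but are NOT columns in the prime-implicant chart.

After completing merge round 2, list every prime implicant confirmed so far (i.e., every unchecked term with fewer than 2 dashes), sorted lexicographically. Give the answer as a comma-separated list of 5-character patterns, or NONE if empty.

10-01, 1000-

size-2^0 implicants → 00000(✓)  00010(✓)  00011(✓)  00101(✓)  00110(✓)  01001(✓)  01010(✓)  01011(✓)  01100(✓)  01101(✓)  01111(✓)  10000(✓)  10001(✓)  10010(✓)  10101(✓)  10110(✓)  11000(✓)  11010(✓)  11011(✓)  11100(✓)  11101(✓)  11110(✓)
size-2^1 implicants → -0000(✓)  -0010(✓)  -0101(✓)  -0110(✓)  -1010(✓)  -1011(✓)  -1100(✓)  -1101(✓)  0-010(✓)  0-011(✓)  0-101(✓)  00-10(✓)  000-0(✓)  0001-(✓)  01-01(✓)  01-11(✓)  010-1(✓)  0101-(✓)  011-1(✓)  0110-(✓)  1-000(✓)  1-010(✓)  1-101(✓)  1-110(✓)  10-01  10-10(✓)  100-0(✓)  1000-  11-00(✓)  11-10(✓)  110-0(✓)  1101-(✓)  111-0(✓)  1110-(✓)
size-2^2 implicants → --010  --101  -0-10  -00-0  -101-  -110-  0-01-  01--1  1--10  1-0-0  11--0
Unchecked terms (primes): --010, --101, -0-10, -00-0, -101-, -110-, 0-01-, 01--1, 1--10, 1-0-0, 10-01, 1000-, 11--0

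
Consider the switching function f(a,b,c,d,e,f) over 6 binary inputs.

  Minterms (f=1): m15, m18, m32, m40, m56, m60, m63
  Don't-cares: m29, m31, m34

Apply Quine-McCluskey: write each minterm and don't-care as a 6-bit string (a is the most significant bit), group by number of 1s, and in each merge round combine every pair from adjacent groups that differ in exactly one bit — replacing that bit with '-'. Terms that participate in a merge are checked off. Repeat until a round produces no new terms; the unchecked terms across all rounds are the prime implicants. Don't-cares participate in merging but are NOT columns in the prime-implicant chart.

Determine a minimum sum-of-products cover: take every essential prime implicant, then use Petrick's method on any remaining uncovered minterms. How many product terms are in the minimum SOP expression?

5

[col 0] 001111*, 010010, 011101*, 011111*, 100000*, 100010*, 101000*, 111000*, 111100*, 111111*
[col 1] -11111, 0-1111, 0111-1, 1-1000, 10-000, 1000-0, 111-00
Prime implicants: -11111, 0-1111, 010010, 0111-1, 1-1000, 10-000, 1000-0, 111-00
PI chart (minterm → PIs covering it):
  15 | 0-1111  (sole → essential)
  18 | 010010  (sole → essential)
  32 | 10-000,1000-0
  40 | 1-1000,10-000
  56 | 1-1000,111-00
  60 | 111-00  (sole → essential)
  63 | -11111  (sole → essential)
Essential prime implicants: -11111, 0-1111, 010010, 111-00
Petrick residual → 10-000
Minimum SOP uses 5 PIs: bcdef + a'cdef + a'bc'd'ef' + ab'd'e'f' + abce'f'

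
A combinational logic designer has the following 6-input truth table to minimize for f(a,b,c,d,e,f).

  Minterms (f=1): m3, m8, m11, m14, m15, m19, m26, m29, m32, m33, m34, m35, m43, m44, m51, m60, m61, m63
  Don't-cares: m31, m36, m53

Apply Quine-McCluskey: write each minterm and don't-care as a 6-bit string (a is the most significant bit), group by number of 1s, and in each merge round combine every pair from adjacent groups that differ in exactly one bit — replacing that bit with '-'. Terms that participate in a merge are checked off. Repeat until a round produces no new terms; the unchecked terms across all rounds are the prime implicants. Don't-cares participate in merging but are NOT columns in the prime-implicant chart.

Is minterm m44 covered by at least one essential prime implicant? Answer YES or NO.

size-2^0 implicants → 000011(✓)  001000  001011(✓)  001110(✓)  001111(✓)  010011(✓)  011010  011101(✓)  011111(✓)  100000(✓)  100001(✓)  100010(✓)  100011(✓)  100100(✓)  101011(✓)  101100(✓)  110011(✓)  110101(✓)  111100(✓)  111101(✓)  111111(✓)
size-2^1 implicants → -00011(✓)  -01011(✓)  -10011(✓)  -11101(✓)  -11111(✓)  0-0011(✓)  0-1111  00-011(✓)  001-11  00111-  0111-1(✓)  1-0011(✓)  1-1100  10-011(✓)  10-100  100-00  1000-0(✓)  1000-1(✓)  10000-(✓)  10001-(✓)  11-101  1111-1(✓)  11110-
size-2^2 implicants → --0011  -0-011  -111-1  1000--
Unchecked terms (primes): --0011, -0-011, -111-1, 0-1111, 001-11, 001000, 00111-, 011010, 1-1100, 10-100, 100-00, 1000--, 11-101, 11110-
Minterm coverage:
  m3 ⊆ --0011,-0-011
  m8 ⊆ 001000 [E]
  m11 ⊆ -0-011,001-11
  m14 ⊆ 00111- [E]
  m15 ⊆ 0-1111,001-11,00111-
  m19 ⊆ --0011 [E]
  m26 ⊆ 011010 [E]
  m29 ⊆ -111-1 [E]
  m32 ⊆ 100-00,1000--
  m33 ⊆ 1000-- [E]
  m34 ⊆ 1000-- [E]
  m35 ⊆ --0011,-0-011,1000--
  m43 ⊆ -0-011 [E]
  m44 ⊆ 1-1100,10-100
  m51 ⊆ --0011 [E]
  m60 ⊆ 1-1100,11110-
  m61 ⊆ -111-1,11-101,11110-
  m63 ⊆ -111-1 [E]
E = {--0011, -0-011, -111-1, 001000, 00111-, 011010, 1000--}

NO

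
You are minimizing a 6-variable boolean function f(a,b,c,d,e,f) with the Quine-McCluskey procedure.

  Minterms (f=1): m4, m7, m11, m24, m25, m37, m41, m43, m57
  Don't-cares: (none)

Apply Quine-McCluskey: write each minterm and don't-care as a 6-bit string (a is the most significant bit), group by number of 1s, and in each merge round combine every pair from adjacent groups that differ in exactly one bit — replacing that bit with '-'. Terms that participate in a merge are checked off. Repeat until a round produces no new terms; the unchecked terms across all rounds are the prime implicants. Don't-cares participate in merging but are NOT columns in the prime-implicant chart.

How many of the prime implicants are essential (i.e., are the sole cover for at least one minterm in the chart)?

[col 0] 000100, 000111, 001011*, 011000*, 011001*, 100101, 101001*, 101011*, 111001*
[col 1] -01011, -11001, 01100-, 1-1001, 1010-1
Prime implicants: -01011, -11001, 000100, 000111, 01100-, 1-1001, 100101, 1010-1
PI chart (minterm → PIs covering it):
  4 | 000100  (sole → essential)
  7 | 000111  (sole → essential)
  11 | -01011  (sole → essential)
  24 | 01100-  (sole → essential)
  25 | -11001,01100-
  37 | 100101  (sole → essential)
  41 | 1-1001,1010-1
  43 | -01011,1010-1
  57 | -11001,1-1001
Essential prime implicants: -01011, 000100, 000111, 01100-, 100101

5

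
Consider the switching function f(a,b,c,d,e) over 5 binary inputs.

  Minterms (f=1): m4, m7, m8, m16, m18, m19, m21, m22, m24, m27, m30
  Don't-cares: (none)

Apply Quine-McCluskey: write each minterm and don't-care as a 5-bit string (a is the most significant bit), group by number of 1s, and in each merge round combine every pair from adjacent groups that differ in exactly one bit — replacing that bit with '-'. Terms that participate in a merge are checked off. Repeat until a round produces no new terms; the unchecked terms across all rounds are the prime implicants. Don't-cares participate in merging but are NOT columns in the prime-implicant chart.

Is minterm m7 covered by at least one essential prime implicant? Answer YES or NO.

size-2^0 implicants → 00100  00111  01000(✓)  10000(✓)  10010(✓)  10011(✓)  10101  10110(✓)  11000(✓)  11011(✓)  11110(✓)
size-2^1 implicants → -1000  1-000  1-011  1-110  10-10  100-0  1001-
Unchecked terms (primes): -1000, 00100, 00111, 1-000, 1-011, 1-110, 10-10, 100-0, 1001-, 10101
Minterm coverage:
  m4 ⊆ 00100 [E]
  m7 ⊆ 00111 [E]
  m8 ⊆ -1000 [E]
  m16 ⊆ 1-000,100-0
  m18 ⊆ 10-10,100-0,1001-
  m19 ⊆ 1-011,1001-
  m21 ⊆ 10101 [E]
  m22 ⊆ 1-110,10-10
  m24 ⊆ -1000,1-000
  m27 ⊆ 1-011 [E]
  m30 ⊆ 1-110 [E]
E = {-1000, 00100, 00111, 1-011, 1-110, 10101}

YES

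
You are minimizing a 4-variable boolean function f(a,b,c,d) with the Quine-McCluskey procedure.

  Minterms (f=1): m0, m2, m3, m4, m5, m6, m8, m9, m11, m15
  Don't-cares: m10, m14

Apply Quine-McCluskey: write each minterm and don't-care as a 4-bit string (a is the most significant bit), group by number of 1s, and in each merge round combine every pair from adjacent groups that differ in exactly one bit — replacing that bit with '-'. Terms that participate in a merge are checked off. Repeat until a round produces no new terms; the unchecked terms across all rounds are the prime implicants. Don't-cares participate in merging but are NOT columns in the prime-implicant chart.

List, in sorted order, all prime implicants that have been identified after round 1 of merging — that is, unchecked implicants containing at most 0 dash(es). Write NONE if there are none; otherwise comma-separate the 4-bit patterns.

NONE

[col 0] 0000*, 0010*, 0011*, 0100*, 0101*, 0110*, 1000*, 1001*, 1010*, 1011*, 1110*, 1111*
[col 1] -000*, -010*, -011*, -110*, 0-00*, 0-10*, 00-0*, 001-*, 01-0*, 010-, 1-10*, 1-11*, 10-0*, 10-1*, 100-*, 101-*, 111-*
[col 2] --10, -0-0, -01-, 0--0, 1-1-, 10--
Prime implicants: --10, -0-0, -01-, 0--0, 010-, 1-1-, 10--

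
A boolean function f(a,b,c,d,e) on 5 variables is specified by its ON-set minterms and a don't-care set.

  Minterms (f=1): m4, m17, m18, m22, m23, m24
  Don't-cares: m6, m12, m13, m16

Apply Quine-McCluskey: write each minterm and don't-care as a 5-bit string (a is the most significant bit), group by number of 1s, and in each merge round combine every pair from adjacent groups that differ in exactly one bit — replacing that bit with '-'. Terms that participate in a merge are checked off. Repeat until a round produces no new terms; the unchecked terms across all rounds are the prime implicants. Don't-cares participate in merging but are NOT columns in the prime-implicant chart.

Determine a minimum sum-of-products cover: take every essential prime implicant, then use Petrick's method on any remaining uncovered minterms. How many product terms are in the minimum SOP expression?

Round 0: 00100✓ 00110✓ 01100✓ 01101✓ 10000✓ 10001✓ 10010✓ 10110✓ 10111✓ 11000✓
Round 1: -0110 0-100 001-0 0110- 1-000 10-10 100-0 1000- 1011-
PIs = {-0110, 0-100, 001-0, 0110-, 1-000, 10-10, 100-0, 1000-, 1011-}
Coverage chart:
  m4: 0-100,001-0
  m17: 1000- ←essential
  m18: 10-10,100-0
  m22: -0110,10-10,1011-
  m23: 1011- ←essential
  m24: 1-000 ←essential
Essential: 1-000, 1000-, 1011-
Petrick residual → 0-100, 10-10
Min cover (5 terms): a'cd'e' + ac'd'e' + ab'de' + ab'c'd' + ab'cd

5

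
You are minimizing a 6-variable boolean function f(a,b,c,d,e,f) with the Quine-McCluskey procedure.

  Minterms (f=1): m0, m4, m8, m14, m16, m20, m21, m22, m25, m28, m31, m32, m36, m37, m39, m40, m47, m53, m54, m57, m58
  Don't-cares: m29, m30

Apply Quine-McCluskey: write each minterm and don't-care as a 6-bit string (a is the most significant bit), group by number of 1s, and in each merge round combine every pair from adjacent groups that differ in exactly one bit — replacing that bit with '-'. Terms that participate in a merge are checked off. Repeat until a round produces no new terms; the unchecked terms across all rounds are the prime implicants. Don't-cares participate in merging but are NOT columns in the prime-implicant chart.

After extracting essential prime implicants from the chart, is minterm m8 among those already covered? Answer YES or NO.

[col 0] 000000*, 000100*, 001000*, 001110*, 010000*, 010100*, 010101*, 010110*, 011001*, 011100*, 011101*, 011110*, 011111*, 100000*, 100100*, 100101*, 100111*, 101000*, 101111*, 110101*, 110110*, 111001*, 111010
[col 1] -00000*, -00100*, -01000*, -10101, -10110, -11001, 0-0000*, 0-0100*, 0-1110, 00-000*, 000-00*, 01-100*, 01-101*, 01-110*, 010-00*, 0101-0*, 01010-*, 011-01, 0111-0*, 0111-1*, 01110-*, 01111-*, 1-0101, 10-000*, 10-111, 100-00*, 1001-1, 10010-
[col 2] -0-000, -00-00, 0-0-00, 01-1-0, 01-10-, 0111--
Prime implicants: -0-000, -00-00, -10101, -10110, -11001, 0-0-00, 0-1110, 01-1-0, 01-10-, 011-01, 0111--, 1-0101, 10-111, 1001-1, 10010-, 111010
PI chart (minterm → PIs covering it):
  0 | -0-000,-00-00,0-0-00
  4 | -00-00,0-0-00
  8 | -0-000  (sole → essential)
  14 | 0-1110  (sole → essential)
  16 | 0-0-00  (sole → essential)
  20 | 0-0-00,01-1-0,01-10-
  21 | -10101,01-10-
  22 | -10110,01-1-0
  25 | -11001,011-01
  28 | 01-1-0,01-10-,0111--
  31 | 0111--  (sole → essential)
  32 | -0-000,-00-00
  36 | -00-00,10010-
  37 | 1-0101,1001-1,10010-
  39 | 10-111,1001-1
  40 | -0-000  (sole → essential)
  47 | 10-111  (sole → essential)
  53 | -10101,1-0101
  54 | -10110  (sole → essential)
  57 | -11001  (sole → essential)
  58 | 111010  (sole → essential)
Essential prime implicants: -0-000, -10110, -11001, 0-0-00, 0-1110, 0111--, 10-111, 111010

YES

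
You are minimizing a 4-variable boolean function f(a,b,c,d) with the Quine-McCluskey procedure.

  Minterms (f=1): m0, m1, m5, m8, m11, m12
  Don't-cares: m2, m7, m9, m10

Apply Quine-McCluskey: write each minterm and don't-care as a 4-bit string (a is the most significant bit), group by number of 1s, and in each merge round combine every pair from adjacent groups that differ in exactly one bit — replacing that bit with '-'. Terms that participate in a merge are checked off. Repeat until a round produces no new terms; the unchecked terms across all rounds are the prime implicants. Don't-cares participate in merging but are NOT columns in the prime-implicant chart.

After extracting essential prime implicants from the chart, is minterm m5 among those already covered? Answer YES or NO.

NO

[col 0] 0000*, 0001*, 0010*, 0101*, 0111*, 1000*, 1001*, 1010*, 1011*, 1100*
[col 1] -000*, -001*, -010*, 0-01, 00-0*, 000-*, 01-1, 1-00, 10-0*, 10-1*, 100-*, 101-*
[col 2] -0-0, -00-, 10--
Prime implicants: -0-0, -00-, 0-01, 01-1, 1-00, 10--
PI chart (minterm → PIs covering it):
  0 | -0-0,-00-
  1 | -00-,0-01
  5 | 0-01,01-1
  8 | -0-0,-00-,1-00,10--
  11 | 10--  (sole → essential)
  12 | 1-00  (sole → essential)
Essential prime implicants: 1-00, 10--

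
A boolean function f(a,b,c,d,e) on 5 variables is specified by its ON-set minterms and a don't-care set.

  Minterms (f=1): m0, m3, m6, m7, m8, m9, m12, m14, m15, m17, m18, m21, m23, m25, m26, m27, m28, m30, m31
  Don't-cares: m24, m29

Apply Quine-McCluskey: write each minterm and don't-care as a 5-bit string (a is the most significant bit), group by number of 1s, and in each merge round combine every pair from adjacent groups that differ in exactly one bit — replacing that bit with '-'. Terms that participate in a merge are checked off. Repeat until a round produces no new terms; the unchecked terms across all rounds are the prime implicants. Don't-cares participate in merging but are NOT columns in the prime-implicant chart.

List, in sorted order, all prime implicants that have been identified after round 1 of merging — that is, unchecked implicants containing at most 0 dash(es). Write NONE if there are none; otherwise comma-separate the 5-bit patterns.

NONE

[col 0] 00000*, 00011*, 00110*, 00111*, 01000*, 01001*, 01100*, 01110*, 01111*, 10001*, 10010*, 10101*, 10111*, 11000*, 11001*, 11010*, 11011*, 11100*, 11101*, 11110*, 11111*
[col 1] -0111*, -1000*, -1001*, -1100*, -1110*, -1111*, 0-000, 0-110*, 0-111*, 00-11, 0011-*, 01-00*, 0100-*, 011-0*, 0111-*, 1-001*, 1-010, 1-101*, 1-111*, 10-01*, 101-1*, 11-00*, 11-01*, 11-10*, 11-11*, 110-0*, 110-1*, 1100-*, 1101-*, 111-0*, 111-1*, 1110-*, 1111-*
[col 2] --111, -1-00, -100-, -11-0, -111-, 0-11-, 1--01, 1-1-1, 11--0*, 11--1*, 11-0-*, 11-1-*, 110--*, 111--*
[col 3] 11---
Prime implicants: --111, -1-00, -100-, -11-0, -111-, 0-000, 0-11-, 00-11, 1--01, 1-010, 1-1-1, 11---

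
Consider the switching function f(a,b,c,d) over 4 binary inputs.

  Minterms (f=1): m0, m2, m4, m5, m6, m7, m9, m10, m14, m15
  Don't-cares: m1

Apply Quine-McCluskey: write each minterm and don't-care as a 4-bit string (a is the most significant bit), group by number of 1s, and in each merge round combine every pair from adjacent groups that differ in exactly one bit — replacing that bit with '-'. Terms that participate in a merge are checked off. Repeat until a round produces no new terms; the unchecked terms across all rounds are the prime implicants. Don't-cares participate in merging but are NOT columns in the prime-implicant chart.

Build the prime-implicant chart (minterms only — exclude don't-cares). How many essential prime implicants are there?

3

size-2^0 implicants → 0000(✓)  0001(✓)  0010(✓)  0100(✓)  0101(✓)  0110(✓)  0111(✓)  1001(✓)  1010(✓)  1110(✓)  1111(✓)
size-2^1 implicants → -001  -010(✓)  -110(✓)  -111(✓)  0-00(✓)  0-01(✓)  0-10(✓)  00-0(✓)  000-(✓)  01-0(✓)  01-1(✓)  010-(✓)  011-(✓)  1-10(✓)  111-(✓)
size-2^2 implicants → --10  -11-  0--0  0-0-  01--
Unchecked terms (primes): --10, -001, -11-, 0--0, 0-0-, 01--
Minterm coverage:
  m0 ⊆ 0--0,0-0-
  m2 ⊆ --10,0--0
  m4 ⊆ 0--0,0-0-,01--
  m5 ⊆ 0-0-,01--
  m6 ⊆ --10,-11-,0--0,01--
  m7 ⊆ -11-,01--
  m9 ⊆ -001 [E]
  m10 ⊆ --10 [E]
  m14 ⊆ --10,-11-
  m15 ⊆ -11- [E]
E = {--10, -001, -11-}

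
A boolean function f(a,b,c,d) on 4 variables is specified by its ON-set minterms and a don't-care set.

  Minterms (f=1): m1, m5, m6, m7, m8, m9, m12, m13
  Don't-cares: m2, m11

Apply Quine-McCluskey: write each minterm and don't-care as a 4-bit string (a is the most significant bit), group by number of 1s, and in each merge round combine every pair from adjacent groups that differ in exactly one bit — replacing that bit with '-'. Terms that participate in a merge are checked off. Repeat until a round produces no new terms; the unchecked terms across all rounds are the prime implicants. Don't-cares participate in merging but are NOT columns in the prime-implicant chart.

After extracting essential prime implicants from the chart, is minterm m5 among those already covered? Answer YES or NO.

YES

[col 0] 0001*, 0010*, 0101*, 0110*, 0111*, 1000*, 1001*, 1011*, 1100*, 1101*
[col 1] -001*, -101*, 0-01*, 0-10, 01-1, 011-, 1-00*, 1-01*, 10-1, 100-*, 110-*
[col 2] --01, 1-0-
Prime implicants: --01, 0-10, 01-1, 011-, 1-0-, 10-1
PI chart (minterm → PIs covering it):
  1 | --01  (sole → essential)
  5 | --01,01-1
  6 | 0-10,011-
  7 | 01-1,011-
  8 | 1-0-  (sole → essential)
  9 | --01,1-0-,10-1
  12 | 1-0-  (sole → essential)
  13 | --01,1-0-
Essential prime implicants: --01, 1-0-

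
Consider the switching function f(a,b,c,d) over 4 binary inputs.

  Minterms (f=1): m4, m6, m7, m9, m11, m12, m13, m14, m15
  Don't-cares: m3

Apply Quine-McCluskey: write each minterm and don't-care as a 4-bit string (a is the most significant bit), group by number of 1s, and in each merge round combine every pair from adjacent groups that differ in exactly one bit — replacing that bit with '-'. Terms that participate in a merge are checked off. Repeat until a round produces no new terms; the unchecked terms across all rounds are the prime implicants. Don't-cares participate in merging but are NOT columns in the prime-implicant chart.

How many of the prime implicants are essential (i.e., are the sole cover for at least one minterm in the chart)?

Round 0: 0011✓ 0100✓ 0110✓ 0111✓ 1001✓ 1011✓ 1100✓ 1101✓ 1110✓ 1111✓
Round 1: -011✓ -100✓ -110✓ -111✓ 0-11✓ 01-0✓ 011-✓ 1-01✓ 1-11✓ 10-1✓ 11-0✓ 11-1✓ 110-✓ 111-✓
Round 2: --11 -1-0 -11- 1--1 11--
PIs = {--11, -1-0, -11-, 1--1, 11--}
Coverage chart:
  m4: -1-0 ←essential
  m6: -1-0,-11-
  m7: --11,-11-
  m9: 1--1 ←essential
  m11: --11,1--1
  m12: -1-0,11--
  m13: 1--1,11--
  m14: -1-0,-11-,11--
  m15: --11,-11-,1--1,11--
Essential: -1-0, 1--1

2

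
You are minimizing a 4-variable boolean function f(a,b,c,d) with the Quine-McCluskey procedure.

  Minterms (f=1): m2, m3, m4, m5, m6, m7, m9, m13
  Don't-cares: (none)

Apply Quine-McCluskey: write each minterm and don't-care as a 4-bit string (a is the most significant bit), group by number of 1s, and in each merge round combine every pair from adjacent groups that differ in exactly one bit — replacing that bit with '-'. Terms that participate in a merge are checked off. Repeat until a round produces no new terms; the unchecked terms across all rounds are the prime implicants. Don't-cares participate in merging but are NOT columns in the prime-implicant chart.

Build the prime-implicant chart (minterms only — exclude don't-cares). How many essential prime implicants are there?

Round 0: 0010✓ 0011✓ 0100✓ 0101✓ 0110✓ 0111✓ 1001✓ 1101✓
Round 1: -101 0-10✓ 0-11✓ 001-✓ 01-0✓ 01-1✓ 010-✓ 011-✓ 1-01
Round 2: 0-1- 01--
PIs = {-101, 0-1-, 01--, 1-01}
Coverage chart:
  m2: 0-1- ←essential
  m3: 0-1- ←essential
  m4: 01-- ←essential
  m5: -101,01--
  m6: 0-1-,01--
  m7: 0-1-,01--
  m9: 1-01 ←essential
  m13: -101,1-01
Essential: 0-1-, 01--, 1-01

3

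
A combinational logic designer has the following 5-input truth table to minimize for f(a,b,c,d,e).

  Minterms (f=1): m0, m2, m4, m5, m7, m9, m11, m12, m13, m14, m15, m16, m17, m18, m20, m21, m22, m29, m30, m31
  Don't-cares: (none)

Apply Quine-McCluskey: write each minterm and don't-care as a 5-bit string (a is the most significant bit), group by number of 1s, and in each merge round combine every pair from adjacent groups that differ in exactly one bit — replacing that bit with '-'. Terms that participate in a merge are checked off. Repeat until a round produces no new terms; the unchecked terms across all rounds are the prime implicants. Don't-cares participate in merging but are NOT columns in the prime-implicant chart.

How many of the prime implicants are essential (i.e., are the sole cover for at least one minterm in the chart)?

size-2^0 implicants → 00000(✓)  00010(✓)  00100(✓)  00101(✓)  00111(✓)  01001(✓)  01011(✓)  01100(✓)  01101(✓)  01110(✓)  01111(✓)  10000(✓)  10001(✓)  10010(✓)  10100(✓)  10101(✓)  10110(✓)  11101(✓)  11110(✓)  11111(✓)
size-2^1 implicants → -0000(✓)  -0010(✓)  -0100(✓)  -0101(✓)  -1101(✓)  -1110(✓)  -1111(✓)  0-100(✓)  0-101(✓)  0-111(✓)  00-00(✓)  000-0(✓)  001-1(✓)  0010-(✓)  01-01(✓)  01-11(✓)  010-1(✓)  011-0(✓)  011-1(✓)  0110-(✓)  0111-(✓)  1-101(✓)  1-110  10-00(✓)  10-01(✓)  10-10(✓)  100-0(✓)  1000-(✓)  101-0(✓)  1010-(✓)  111-1(✓)  1111-(✓)
size-2^2 implicants → --101  -0-00  -00-0  -010-  -11-1  -111-  0-1-1  0-10-  01--1  011--  10--0  10-0-
Unchecked terms (primes): --101, -0-00, -00-0, -010-, -11-1, -111-, 0-1-1, 0-10-, 01--1, 011--, 1-110, 10--0, 10-0-
Minterm coverage:
  m0 ⊆ -0-00,-00-0
  m2 ⊆ -00-0 [E]
  m4 ⊆ -0-00,-010-,0-10-
  m5 ⊆ --101,-010-,0-1-1,0-10-
  m7 ⊆ 0-1-1 [E]
  m9 ⊆ 01--1 [E]
  m11 ⊆ 01--1 [E]
  m12 ⊆ 0-10-,011--
  m13 ⊆ --101,-11-1,0-1-1,0-10-,01--1,011--
  m14 ⊆ -111-,011--
  m15 ⊆ -11-1,-111-,0-1-1,01--1,011--
  m16 ⊆ -0-00,-00-0,10--0,10-0-
  m17 ⊆ 10-0- [E]
  m18 ⊆ -00-0,10--0
  m20 ⊆ -0-00,-010-,10--0,10-0-
  m21 ⊆ --101,-010-,10-0-
  m22 ⊆ 1-110,10--0
  m29 ⊆ --101,-11-1
  m30 ⊆ -111-,1-110
  m31 ⊆ -11-1,-111-
E = {-00-0, 0-1-1, 01--1, 10-0-}

4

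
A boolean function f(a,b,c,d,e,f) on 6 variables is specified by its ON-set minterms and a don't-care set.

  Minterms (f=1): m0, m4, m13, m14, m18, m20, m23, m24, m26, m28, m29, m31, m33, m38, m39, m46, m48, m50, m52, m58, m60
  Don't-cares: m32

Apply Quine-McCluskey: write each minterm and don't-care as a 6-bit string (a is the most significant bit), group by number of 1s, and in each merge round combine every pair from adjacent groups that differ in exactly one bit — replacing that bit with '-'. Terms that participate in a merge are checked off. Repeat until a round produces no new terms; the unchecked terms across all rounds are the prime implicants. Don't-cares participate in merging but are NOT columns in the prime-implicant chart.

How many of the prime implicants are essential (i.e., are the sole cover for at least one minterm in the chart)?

size-2^0 implicants → 000000(✓)  000100(✓)  001101(✓)  001110(✓)  010010(✓)  010100(✓)  010111(✓)  011000(✓)  011010(✓)  011100(✓)  011101(✓)  011111(✓)  100000(✓)  100001(✓)  100110(✓)  100111(✓)  101110(✓)  110000(✓)  110010(✓)  110100(✓)  111010(✓)  111100(✓)
size-2^1 implicants → -00000  -01110  -10010(✓)  -10100(✓)  -11010(✓)  -11100(✓)  0-0100  0-1101  000-00  01-010(✓)  01-100(✓)  01-111  011-00  0110-0  0111-1  01110-  1-0000  10-110  10000-  10011-  11-010(✓)  11-100(✓)  110-00  1100-0
size-2^2 implicants → -1-010  -1-100
Unchecked terms (primes): -00000, -01110, -1-010, -1-100, 0-0100, 0-1101, 000-00, 01-111, 011-00, 0110-0, 0111-1, 01110-, 1-0000, 10-110, 10000-, 10011-, 110-00, 1100-0
Minterm coverage:
  m0 ⊆ -00000,000-00
  m4 ⊆ 0-0100,000-00
  m13 ⊆ 0-1101 [E]
  m14 ⊆ -01110 [E]
  m18 ⊆ -1-010 [E]
  m20 ⊆ -1-100,0-0100
  m23 ⊆ 01-111 [E]
  m24 ⊆ 011-00,0110-0
  m26 ⊆ -1-010,0110-0
  m28 ⊆ -1-100,011-00,01110-
  m29 ⊆ 0-1101,0111-1,01110-
  m31 ⊆ 01-111,0111-1
  m33 ⊆ 10000- [E]
  m38 ⊆ 10-110,10011-
  m39 ⊆ 10011- [E]
  m46 ⊆ -01110,10-110
  m48 ⊆ 1-0000,110-00,1100-0
  m50 ⊆ -1-010,1100-0
  m52 ⊆ -1-100,110-00
  m58 ⊆ -1-010 [E]
  m60 ⊆ -1-100 [E]
E = {-01110, -1-010, -1-100, 0-1101, 01-111, 10000-, 10011-}

7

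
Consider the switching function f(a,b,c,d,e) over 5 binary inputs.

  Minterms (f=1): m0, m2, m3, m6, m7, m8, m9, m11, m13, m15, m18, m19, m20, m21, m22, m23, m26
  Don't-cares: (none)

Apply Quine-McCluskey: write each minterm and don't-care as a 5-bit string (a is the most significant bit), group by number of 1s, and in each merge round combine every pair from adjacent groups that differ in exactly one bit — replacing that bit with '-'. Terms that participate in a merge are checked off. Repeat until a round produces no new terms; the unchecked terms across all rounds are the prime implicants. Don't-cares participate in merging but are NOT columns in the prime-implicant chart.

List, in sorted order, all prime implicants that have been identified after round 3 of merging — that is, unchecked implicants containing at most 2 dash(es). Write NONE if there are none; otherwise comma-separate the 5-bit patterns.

Round 0: 00000✓ 00010✓ 00011✓ 00110✓ 00111✓ 01000✓ 01001✓ 01011✓ 01101✓ 01111✓ 10010✓ 10011✓ 10100✓ 10101✓ 10110✓ 10111✓ 11010✓
Round 1: -0010✓ -0011✓ -0110✓ -0111✓ 0-000 0-011✓ 0-111✓ 00-10✓ 00-11✓ 000-0 0001-✓ 0011-✓ 01-01✓ 01-11✓ 010-1✓ 0100- 011-1✓ 1-010 10-10✓ 10-11✓ 1001-✓ 101-0✓ 101-1✓ 1010-✓ 1011-✓
Round 2: -0-10✓ -0-11✓ -001-✓ -011-✓ 0--11 00-1-✓ 01--1 10-1-✓ 101--
Round 3: -0-1-
PIs = {-0-1-, 0--11, 0-000, 000-0, 01--1, 0100-, 1-010, 101--}

0--11, 0-000, 000-0, 01--1, 0100-, 1-010, 101--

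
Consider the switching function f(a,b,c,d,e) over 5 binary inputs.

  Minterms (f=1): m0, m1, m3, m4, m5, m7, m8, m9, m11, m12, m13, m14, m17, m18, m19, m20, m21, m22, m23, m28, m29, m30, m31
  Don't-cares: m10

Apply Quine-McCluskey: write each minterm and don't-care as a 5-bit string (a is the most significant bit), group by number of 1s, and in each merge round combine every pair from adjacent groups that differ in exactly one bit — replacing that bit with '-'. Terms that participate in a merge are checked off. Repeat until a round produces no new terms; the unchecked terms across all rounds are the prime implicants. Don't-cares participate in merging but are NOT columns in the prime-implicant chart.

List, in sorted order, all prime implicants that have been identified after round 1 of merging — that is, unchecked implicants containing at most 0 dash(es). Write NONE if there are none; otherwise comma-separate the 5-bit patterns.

[col 0] 00000*, 00001*, 00011*, 00100*, 00101*, 00111*, 01000*, 01001*, 01010*, 01011*, 01100*, 01101*, 01110*, 10001*, 10010*, 10011*, 10100*, 10101*, 10110*, 10111*, 11100*, 11101*, 11110*, 11111*
[col 1] -0001*, -0011*, -0100*, -0101*, -0111*, -1100*, -1101*, -1110*, 0-000*, 0-001*, 0-011*, 0-100*, 0-101*, 00-00*, 00-01*, 00-11*, 000-1*, 0000-*, 001-1*, 0010-*, 01-00*, 01-01*, 01-10*, 010-0*, 010-1*, 0100-*, 0101-*, 011-0*, 0110-*, 1-100*, 1-101*, 1-110*, 1-111*, 10-01*, 10-10*, 10-11*, 100-1*, 1001-*, 101-0*, 101-1*, 1010-*, 1011-*, 111-0*, 111-1*, 1110-*, 1111-*
[col 2] --100*, --101*, -0-01*, -0-11*, -00-1*, -01-1*, -010-*, -11-0, -110-*, 0--00*, 0--01*, 0-0-1, 0-00-*, 0-10-*, 00--1*, 00-0-*, 01--0, 01-0-*, 010--, 1-1-0*, 1-1-1*, 1-10-*, 1-11-*, 10--1*, 10-1-, 101--*, 111--*
[col 3] --10-, -0--1, 0--0-, 1-1--
Prime implicants: --10-, -0--1, -11-0, 0--0-, 0-0-1, 01--0, 010--, 1-1--, 10-1-

NONE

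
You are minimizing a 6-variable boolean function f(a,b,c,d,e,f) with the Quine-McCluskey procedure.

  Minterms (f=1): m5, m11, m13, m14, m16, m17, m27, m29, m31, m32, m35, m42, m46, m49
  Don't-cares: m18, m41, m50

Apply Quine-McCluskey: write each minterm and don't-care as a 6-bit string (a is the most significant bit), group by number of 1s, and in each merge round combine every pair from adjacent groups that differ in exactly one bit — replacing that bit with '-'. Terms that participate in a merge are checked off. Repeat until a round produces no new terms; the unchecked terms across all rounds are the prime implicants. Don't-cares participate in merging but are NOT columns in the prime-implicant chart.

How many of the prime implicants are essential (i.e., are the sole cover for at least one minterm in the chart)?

7

size-2^0 implicants → 000101(✓)  001011(✓)  001101(✓)  001110(✓)  010000(✓)  010001(✓)  010010(✓)  011011(✓)  011101(✓)  011111(✓)  100000  100011  101001  101010(✓)  101110(✓)  110001(✓)  110010(✓)
size-2^1 implicants → -01110  -10001  -10010  0-1011  0-1101  00-101  0100-0  01000-  011-11  0111-1  101-10
Unchecked terms (primes): -01110, -10001, -10010, 0-1011, 0-1101, 00-101, 0100-0, 01000-, 011-11, 0111-1, 100000, 100011, 101-10, 101001
Minterm coverage:
  m5 ⊆ 00-101 [E]
  m11 ⊆ 0-1011 [E]
  m13 ⊆ 0-1101,00-101
  m14 ⊆ -01110 [E]
  m16 ⊆ 0100-0,01000-
  m17 ⊆ -10001,01000-
  m27 ⊆ 0-1011,011-11
  m29 ⊆ 0-1101,0111-1
  m31 ⊆ 011-11,0111-1
  m32 ⊆ 100000 [E]
  m35 ⊆ 100011 [E]
  m42 ⊆ 101-10 [E]
  m46 ⊆ -01110,101-10
  m49 ⊆ -10001 [E]
E = {-01110, -10001, 0-1011, 00-101, 100000, 100011, 101-10}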